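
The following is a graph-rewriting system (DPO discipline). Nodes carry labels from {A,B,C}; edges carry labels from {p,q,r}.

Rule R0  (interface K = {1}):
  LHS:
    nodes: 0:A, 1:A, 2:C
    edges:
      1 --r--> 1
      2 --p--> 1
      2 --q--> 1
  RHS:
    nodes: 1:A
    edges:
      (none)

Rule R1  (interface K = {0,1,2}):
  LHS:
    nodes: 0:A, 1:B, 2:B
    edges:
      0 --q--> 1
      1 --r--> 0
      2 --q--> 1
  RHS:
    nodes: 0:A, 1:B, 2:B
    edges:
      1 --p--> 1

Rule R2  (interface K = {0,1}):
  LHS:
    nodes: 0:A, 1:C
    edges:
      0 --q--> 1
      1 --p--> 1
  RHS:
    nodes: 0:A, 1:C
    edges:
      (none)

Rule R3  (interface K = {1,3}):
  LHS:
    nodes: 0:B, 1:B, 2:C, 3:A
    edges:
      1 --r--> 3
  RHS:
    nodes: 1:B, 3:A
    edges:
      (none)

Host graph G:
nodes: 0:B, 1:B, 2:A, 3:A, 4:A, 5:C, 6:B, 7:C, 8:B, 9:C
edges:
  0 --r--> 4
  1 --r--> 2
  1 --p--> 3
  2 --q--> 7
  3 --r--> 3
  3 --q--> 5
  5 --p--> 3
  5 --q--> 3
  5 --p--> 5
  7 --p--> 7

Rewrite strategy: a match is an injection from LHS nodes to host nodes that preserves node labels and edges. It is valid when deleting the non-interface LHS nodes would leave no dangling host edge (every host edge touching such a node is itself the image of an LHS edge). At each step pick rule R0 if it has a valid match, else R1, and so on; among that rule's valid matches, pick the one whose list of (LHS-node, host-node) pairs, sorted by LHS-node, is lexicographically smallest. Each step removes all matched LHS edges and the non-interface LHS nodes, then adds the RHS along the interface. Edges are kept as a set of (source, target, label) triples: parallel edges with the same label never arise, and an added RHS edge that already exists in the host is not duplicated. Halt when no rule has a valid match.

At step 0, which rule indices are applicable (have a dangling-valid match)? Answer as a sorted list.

Answer: [R2,R3]

Derivation:
R0: no valid match — 2 raw matches, all fail dangling condition
R1: no valid match — LHS pattern not found
R2: 2 valid matches — {0↦2, 1↦7}, {0↦3, 1↦5}
R3: 4 valid matches — {0↦6, 1↦0, 2↦9, 3↦4}, {0↦6, 1↦1, 2↦9, 3↦2}, {0↦8, 1↦0, 2↦9, 3↦4} (+1 more)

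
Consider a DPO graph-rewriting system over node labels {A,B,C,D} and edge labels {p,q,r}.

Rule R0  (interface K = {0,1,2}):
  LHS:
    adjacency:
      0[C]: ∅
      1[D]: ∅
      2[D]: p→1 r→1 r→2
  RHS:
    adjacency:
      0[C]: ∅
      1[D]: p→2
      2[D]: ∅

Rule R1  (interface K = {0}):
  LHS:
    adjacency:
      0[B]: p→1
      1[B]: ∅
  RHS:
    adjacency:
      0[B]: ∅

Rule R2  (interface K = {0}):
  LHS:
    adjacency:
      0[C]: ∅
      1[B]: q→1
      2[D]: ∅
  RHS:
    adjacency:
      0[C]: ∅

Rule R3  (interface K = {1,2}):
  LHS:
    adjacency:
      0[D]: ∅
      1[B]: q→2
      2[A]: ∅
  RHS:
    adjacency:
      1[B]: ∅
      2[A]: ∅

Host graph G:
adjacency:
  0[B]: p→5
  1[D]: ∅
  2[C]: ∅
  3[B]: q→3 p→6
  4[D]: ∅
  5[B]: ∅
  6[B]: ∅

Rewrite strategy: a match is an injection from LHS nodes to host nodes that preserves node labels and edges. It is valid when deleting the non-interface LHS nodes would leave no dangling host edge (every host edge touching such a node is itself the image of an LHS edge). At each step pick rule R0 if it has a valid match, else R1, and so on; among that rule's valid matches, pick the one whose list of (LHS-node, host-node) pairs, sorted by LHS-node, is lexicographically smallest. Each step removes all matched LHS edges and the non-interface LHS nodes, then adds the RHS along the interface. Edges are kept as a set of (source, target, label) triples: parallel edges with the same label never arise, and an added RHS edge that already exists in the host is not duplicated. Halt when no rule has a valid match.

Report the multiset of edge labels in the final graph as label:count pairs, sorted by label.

initial: |V|=7 |E|=3  E = 0-p->5 3-q->3 3-p->6
step 1: apply R1 at {0↦0, 1↦5}  → |V|=6 |E|=2  E = 3-q->3 3-p->6
step 2: apply R1 at {0↦3, 1↦6}  → |V|=5 |E|=1  E = 3-q->3
step 3: apply R2 at {0↦2, 1↦3, 2↦1}  → |V|=3 |E|=0  E = ∅
final graph: no rule applies after step 3
NF edges: []

Answer: (no edges)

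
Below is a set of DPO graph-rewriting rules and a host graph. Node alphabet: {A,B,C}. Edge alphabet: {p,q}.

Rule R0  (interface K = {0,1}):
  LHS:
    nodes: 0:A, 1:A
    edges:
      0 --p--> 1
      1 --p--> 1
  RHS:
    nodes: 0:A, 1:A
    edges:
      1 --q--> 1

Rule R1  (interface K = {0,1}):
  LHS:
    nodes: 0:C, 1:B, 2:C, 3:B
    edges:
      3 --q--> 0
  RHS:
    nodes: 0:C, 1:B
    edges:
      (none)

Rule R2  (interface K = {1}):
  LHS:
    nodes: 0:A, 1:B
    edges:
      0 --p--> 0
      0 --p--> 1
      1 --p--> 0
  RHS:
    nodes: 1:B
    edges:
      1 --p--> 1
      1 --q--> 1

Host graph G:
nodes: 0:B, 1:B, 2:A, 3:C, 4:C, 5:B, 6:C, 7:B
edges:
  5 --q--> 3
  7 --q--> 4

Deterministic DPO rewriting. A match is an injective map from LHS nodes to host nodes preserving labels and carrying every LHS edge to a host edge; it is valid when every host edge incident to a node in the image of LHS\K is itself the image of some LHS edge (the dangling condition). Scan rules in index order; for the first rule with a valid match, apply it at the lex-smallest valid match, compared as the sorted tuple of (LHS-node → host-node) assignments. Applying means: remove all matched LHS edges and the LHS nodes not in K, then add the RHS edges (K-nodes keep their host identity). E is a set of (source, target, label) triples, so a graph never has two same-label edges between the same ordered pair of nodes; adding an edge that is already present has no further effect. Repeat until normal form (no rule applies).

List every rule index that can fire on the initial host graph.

Answer: [R1]

Derivation:
R0: no valid match — LHS pattern not found
R1: 6 valid matches — {0↦3, 1↦0, 2↦6, 3↦5}, {0↦3, 1↦1, 2↦6, 3↦5}, {0↦3, 1↦7, 2↦6, 3↦5} (+3 more)
R2: no valid match — LHS pattern not found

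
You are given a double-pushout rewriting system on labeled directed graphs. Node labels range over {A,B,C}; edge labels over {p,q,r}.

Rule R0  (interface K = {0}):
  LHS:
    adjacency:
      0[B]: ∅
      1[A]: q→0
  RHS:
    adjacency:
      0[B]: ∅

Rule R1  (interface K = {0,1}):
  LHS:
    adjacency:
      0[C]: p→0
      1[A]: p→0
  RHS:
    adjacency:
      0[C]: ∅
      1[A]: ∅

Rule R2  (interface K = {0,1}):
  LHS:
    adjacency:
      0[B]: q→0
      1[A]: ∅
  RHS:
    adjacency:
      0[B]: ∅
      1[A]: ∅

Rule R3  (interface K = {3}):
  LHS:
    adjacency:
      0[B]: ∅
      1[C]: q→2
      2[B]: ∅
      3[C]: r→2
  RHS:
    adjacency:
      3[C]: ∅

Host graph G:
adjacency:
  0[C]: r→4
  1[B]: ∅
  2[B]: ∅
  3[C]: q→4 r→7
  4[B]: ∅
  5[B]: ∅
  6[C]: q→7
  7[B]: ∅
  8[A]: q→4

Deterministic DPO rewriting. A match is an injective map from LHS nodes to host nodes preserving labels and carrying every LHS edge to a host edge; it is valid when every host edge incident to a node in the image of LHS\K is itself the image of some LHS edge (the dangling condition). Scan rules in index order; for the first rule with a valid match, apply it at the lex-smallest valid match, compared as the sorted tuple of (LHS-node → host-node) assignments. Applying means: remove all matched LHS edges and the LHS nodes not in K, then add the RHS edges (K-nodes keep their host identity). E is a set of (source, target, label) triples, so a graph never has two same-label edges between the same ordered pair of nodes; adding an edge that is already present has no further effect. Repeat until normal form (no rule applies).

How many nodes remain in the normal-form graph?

Answer: 2

Rewrite trace:
start.  V:9 E:5  edges: 0-r->4 3-q->4 3-r->7 6-q->7 8-q->4
1. fire R0 via {0↦4, 1↦8}  →  V:8 E:4  edges: 0-r->4 3-q->4 3-r->7 6-q->7
2. fire R3 via {0↦1, 1↦6, 2↦7, 3↦3}  →  V:5 E:2  edges: 0-r->4 3-q->4
3. fire R3 via {0↦2, 1↦3, 2↦4, 3↦0}  →  V:2 E:0  edges: ∅
final graph: no rule applies after step 3
NF nodes: {0:C, 5:B}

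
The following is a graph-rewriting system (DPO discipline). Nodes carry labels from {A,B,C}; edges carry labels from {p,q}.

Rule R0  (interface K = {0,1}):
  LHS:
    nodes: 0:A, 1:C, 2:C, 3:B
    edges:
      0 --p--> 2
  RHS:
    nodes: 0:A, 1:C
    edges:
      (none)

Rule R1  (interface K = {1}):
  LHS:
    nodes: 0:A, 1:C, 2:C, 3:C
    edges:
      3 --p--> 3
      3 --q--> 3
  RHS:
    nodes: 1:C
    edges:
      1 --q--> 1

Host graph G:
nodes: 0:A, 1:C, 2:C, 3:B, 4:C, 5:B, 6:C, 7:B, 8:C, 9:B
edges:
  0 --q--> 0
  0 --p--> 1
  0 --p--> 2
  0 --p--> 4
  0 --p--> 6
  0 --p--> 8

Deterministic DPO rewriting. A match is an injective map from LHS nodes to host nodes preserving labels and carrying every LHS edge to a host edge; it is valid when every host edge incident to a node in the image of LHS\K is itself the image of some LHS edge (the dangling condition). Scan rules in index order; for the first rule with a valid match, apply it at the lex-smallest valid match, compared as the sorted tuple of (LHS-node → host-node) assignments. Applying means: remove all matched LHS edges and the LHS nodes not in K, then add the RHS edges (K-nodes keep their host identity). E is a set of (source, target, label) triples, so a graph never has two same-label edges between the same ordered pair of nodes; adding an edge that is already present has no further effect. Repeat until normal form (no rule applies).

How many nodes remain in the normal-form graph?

Answer: 2

Steps:
initial: |V|=10 |E|=6  E = 0-q->0 0-p->1 0-p->2 0-p->4 0-p->6 0-p->8
step 1: apply R0 at {0↦0, 1↦1, 2↦2, 3↦3}  → |V|=8 |E|=5  E = 0-q->0 0-p->1 0-p->4 0-p->6 0-p->8
step 2: apply R0 at {0↦0, 1↦1, 2↦4, 3↦5}  → |V|=6 |E|=4  E = 0-q->0 0-p->1 0-p->6 0-p->8
step 3: apply R0 at {0↦0, 1↦1, 2↦6, 3↦7}  → |V|=4 |E|=3  E = 0-q->0 0-p->1 0-p->8
step 4: apply R0 at {0↦0, 1↦1, 2↦8, 3↦9}  → |V|=2 |E|=2  E = 0-q->0 0-p->1
final graph: no rule applies after step 4
NF nodes: {0:A, 1:C}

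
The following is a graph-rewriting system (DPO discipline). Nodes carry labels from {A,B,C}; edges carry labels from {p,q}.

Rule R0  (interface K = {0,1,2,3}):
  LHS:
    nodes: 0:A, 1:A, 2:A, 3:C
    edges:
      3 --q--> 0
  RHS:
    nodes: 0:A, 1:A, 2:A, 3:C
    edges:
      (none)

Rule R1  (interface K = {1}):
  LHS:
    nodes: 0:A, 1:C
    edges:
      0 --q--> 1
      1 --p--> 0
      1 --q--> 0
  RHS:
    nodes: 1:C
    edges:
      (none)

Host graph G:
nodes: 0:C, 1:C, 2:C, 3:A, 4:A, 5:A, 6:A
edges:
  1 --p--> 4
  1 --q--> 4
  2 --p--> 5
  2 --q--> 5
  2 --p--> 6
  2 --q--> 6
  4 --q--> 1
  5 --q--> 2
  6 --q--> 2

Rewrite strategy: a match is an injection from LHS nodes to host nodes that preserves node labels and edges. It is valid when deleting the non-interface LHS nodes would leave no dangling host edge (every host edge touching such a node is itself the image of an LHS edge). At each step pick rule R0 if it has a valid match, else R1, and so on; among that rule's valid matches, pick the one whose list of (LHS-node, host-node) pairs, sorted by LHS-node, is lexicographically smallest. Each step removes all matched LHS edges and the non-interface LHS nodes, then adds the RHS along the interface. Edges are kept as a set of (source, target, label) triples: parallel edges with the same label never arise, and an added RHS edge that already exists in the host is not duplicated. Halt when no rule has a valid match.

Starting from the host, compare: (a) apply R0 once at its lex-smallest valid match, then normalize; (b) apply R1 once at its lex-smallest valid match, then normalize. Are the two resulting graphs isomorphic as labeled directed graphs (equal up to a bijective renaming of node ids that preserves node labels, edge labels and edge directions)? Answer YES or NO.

branch R0-first: apply at {0↦4, 1↦3, 2↦5, 3↦1} → |E|=8, then 2 more step(s) → NF |V|=7 |E|=6 V={0:C, 1:C, 2:C, 3:A, 4:A, 5:A, 6:A} E=1-p->4 2-p->5 2-p->6 4-q->1 5-q->2 6-q->2
branch R1-first: apply at {0↦4, 1↦1} → |E|=6, then 2 more step(s) → NF |V|=6 |E|=4 V={0:C, 1:C, 2:C, 3:A, 5:A, 6:A} E=2-p->5 2-p->6 5-q->2 6-q->2
graphs not isomorphic

Answer: NO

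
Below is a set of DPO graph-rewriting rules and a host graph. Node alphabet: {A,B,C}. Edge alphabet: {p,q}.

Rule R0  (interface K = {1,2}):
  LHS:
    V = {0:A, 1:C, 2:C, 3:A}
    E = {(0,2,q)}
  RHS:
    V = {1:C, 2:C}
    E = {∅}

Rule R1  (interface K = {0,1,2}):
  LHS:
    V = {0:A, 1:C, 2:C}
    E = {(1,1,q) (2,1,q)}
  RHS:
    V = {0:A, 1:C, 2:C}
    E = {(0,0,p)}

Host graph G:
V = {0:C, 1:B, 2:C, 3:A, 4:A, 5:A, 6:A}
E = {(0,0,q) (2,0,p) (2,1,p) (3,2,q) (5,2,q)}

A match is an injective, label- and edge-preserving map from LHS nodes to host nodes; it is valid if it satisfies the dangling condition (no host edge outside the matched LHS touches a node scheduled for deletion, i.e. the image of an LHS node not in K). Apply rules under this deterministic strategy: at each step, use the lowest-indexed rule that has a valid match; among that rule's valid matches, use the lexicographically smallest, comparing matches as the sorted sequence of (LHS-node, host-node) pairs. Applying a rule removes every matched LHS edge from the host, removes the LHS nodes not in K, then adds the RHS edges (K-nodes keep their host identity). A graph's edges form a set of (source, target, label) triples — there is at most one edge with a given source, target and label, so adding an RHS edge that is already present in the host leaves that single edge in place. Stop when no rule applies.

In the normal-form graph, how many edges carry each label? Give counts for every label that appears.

[0] host  ⇒  7 nodes, 5 edges  {0-q->0 2-p->0 2-p->1 3-q->2 5-q->2}
[1] R0 @ {0↦3, 1↦0, 2↦2, 3↦4}  ⇒  5 nodes, 4 edges  {0-q->0 2-p->0 2-p->1 5-q->2}
[2] R0 @ {0↦5, 1↦0, 2↦2, 3↦6}  ⇒  3 nodes, 3 edges  {0-q->0 2-p->0 2-p->1}
halt: no rule applies after step 2
NF edges: [(0, 0, 'q'), (2, 0, 'p'), (2, 1, 'p')]

Answer: p:2 q:1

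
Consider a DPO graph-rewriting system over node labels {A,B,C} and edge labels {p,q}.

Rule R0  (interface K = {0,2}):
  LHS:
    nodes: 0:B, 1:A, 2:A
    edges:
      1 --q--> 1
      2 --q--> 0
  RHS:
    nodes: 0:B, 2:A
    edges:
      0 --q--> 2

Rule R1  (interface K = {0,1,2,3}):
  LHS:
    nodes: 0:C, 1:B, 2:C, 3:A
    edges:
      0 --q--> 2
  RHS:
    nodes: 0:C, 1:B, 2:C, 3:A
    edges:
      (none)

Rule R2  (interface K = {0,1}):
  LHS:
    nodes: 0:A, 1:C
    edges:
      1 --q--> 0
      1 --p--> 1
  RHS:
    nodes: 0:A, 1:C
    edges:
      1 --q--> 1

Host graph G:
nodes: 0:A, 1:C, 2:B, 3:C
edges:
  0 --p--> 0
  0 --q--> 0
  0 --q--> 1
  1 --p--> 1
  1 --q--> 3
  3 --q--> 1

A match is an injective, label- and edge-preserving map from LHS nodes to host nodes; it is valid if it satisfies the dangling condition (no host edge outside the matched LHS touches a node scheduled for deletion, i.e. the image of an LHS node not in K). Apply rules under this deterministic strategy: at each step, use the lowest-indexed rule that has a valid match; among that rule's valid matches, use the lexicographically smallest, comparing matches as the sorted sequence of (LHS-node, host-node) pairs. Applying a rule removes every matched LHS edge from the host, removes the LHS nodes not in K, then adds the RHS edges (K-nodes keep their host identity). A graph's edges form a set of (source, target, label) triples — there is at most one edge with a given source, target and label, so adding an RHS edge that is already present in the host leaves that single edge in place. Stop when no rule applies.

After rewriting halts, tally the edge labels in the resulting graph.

[0] host  ⇒  4 nodes, 6 edges  {0-p->0 0-q->0 0-q->1 1-p->1 1-q->3 3-q->1}
[1] R1 @ {0↦1, 1↦2, 2↦3, 3↦0}  ⇒  4 nodes, 5 edges  {0-p->0 0-q->0 0-q->1 1-p->1 3-q->1}
[2] R1 @ {0↦3, 1↦2, 2↦1, 3↦0}  ⇒  4 nodes, 4 edges  {0-p->0 0-q->0 0-q->1 1-p->1}
halt: no rule applies after step 2
NF edges: [(0, 0, 'p'), (0, 0, 'q'), (0, 1, 'q'), (1, 1, 'p')]

Answer: p:2 q:2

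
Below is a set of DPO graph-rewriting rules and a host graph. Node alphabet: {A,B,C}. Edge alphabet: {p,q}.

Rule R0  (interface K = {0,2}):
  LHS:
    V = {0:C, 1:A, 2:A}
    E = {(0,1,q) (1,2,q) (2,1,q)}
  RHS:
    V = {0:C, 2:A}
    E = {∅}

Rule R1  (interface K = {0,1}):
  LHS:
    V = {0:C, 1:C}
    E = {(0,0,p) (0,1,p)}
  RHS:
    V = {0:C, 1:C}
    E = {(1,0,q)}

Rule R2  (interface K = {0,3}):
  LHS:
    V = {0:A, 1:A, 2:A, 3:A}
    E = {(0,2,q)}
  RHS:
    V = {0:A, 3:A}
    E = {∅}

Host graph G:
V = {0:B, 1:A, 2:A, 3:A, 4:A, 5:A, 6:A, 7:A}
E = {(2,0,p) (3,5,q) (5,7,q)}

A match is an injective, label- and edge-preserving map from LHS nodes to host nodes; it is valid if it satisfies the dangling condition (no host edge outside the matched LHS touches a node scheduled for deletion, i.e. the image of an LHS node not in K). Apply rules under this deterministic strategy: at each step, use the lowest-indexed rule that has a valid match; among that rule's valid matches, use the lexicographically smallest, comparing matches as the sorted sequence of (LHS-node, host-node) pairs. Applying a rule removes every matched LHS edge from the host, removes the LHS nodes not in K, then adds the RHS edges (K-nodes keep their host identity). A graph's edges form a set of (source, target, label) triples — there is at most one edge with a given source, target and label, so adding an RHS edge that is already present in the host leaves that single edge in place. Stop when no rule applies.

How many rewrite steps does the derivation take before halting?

Answer: 2

Steps:
start.  V:8 E:3  edges: 2-p->0 3-q->5 5-q->7
1. fire R2 via {0↦5, 1↦1, 2↦7, 3↦2}  →  V:6 E:2  edges: 2-p->0 3-q->5
2. fire R2 via {0↦3, 1↦4, 2↦5, 3↦2}  →  V:4 E:1  edges: 2-p->0
normal form: no rule applies after step 2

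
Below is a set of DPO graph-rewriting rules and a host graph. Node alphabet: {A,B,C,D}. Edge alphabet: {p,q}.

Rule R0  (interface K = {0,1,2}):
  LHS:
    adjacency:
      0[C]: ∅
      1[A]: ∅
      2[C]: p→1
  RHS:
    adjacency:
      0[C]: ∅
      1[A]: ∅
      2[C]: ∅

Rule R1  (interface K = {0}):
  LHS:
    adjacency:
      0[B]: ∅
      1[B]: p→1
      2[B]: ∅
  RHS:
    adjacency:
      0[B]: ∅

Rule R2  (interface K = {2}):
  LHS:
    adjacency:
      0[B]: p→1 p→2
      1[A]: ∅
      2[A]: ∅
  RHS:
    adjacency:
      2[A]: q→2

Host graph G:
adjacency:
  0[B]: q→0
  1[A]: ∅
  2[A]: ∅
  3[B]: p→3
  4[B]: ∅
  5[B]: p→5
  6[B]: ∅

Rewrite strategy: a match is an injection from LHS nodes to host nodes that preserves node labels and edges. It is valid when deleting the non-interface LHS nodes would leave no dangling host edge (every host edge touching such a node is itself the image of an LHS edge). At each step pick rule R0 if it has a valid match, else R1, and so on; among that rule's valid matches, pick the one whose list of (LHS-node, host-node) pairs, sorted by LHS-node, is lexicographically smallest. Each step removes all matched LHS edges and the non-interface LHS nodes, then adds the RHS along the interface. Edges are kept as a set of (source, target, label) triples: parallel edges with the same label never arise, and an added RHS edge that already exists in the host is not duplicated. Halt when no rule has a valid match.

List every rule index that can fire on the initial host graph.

Answer: [R1]

Derivation:
R0: no valid match — LHS pattern not found
R1: 12 valid matches — {0↦0, 1↦3, 2↦4}, {0↦0, 1↦3, 2↦6}, {0↦0, 1↦5, 2↦4} (+9 more)
R2: no valid match — LHS pattern not found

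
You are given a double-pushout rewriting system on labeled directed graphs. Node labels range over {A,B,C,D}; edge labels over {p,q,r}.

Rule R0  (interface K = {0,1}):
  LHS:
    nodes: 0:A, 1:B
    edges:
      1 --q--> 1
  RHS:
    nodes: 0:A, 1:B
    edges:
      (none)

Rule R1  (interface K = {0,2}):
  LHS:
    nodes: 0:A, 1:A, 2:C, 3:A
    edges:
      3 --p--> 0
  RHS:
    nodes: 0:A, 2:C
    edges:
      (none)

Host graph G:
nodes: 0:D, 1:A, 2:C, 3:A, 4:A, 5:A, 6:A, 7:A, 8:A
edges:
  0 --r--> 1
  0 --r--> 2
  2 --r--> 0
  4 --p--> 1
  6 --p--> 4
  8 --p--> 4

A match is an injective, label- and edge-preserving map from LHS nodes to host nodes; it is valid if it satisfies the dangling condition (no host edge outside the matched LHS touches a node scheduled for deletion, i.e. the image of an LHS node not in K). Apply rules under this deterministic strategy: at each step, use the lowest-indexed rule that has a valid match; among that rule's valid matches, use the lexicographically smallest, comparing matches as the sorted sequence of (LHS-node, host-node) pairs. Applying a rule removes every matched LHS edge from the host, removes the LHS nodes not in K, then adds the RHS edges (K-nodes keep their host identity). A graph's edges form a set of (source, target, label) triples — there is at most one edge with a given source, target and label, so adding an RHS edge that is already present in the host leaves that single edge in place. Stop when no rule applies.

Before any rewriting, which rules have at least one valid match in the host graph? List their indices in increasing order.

R0: no valid match — LHS pattern not found
R1: 6 valid matches — {0↦4, 1↦3, 2↦2, 3↦6}, {0↦4, 1↦3, 2↦2, 3↦8}, {0↦4, 1↦5, 2↦2, 3↦6} (+3 more)

Answer: [R1]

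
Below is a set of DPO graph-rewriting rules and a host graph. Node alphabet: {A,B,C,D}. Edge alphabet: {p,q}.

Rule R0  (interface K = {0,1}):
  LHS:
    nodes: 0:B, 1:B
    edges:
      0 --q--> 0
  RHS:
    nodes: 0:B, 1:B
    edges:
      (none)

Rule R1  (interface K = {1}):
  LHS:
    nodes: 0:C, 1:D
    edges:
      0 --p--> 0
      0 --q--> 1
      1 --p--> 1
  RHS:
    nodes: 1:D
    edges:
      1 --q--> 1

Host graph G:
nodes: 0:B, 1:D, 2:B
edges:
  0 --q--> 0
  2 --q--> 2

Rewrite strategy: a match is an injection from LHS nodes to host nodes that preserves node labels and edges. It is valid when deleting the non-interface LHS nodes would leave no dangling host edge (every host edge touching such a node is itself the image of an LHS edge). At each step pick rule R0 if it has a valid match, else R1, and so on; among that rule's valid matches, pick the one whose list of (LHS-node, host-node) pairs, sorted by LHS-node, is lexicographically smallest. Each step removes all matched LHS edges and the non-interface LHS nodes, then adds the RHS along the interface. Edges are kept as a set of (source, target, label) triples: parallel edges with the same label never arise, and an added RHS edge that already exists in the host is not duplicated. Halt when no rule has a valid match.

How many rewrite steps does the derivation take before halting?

[0] host  ⇒  3 nodes, 2 edges  {0-q->0 2-q->2}
[1] R0 @ {0↦0, 1↦2}  ⇒  3 nodes, 1 edges  {2-q->2}
[2] R0 @ {0↦2, 1↦0}  ⇒  3 nodes, 0 edges  {∅}
halt: no rule applies after step 2

Answer: 2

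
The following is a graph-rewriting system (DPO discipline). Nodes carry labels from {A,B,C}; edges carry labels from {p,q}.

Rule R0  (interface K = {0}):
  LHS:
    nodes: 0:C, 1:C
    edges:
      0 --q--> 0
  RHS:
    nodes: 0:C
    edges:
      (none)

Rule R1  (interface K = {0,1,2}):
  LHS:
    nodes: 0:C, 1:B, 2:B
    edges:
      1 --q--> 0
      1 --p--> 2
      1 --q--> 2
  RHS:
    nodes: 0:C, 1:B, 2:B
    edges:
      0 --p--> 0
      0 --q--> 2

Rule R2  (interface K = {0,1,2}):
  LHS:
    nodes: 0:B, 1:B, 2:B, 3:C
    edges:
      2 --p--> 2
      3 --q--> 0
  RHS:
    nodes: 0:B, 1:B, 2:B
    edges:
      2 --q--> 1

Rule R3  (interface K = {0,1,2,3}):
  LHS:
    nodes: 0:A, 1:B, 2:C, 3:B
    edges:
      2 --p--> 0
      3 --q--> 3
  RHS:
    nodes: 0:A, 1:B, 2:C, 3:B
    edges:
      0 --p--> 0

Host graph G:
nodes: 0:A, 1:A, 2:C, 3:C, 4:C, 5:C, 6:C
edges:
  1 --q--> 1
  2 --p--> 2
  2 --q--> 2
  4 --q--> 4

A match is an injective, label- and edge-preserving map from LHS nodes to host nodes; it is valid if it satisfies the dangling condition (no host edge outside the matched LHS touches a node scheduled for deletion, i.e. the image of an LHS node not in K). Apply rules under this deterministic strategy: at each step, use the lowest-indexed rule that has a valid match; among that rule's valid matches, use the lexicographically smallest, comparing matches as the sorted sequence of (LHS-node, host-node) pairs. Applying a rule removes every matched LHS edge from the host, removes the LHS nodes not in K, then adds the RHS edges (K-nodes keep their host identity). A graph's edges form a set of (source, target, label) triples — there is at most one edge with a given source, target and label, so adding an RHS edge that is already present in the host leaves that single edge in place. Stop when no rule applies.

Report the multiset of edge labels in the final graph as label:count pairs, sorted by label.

initial: |V|=7 |E|=4  E = 1-q->1 2-p->2 2-q->2 4-q->4
step 1: apply R0 at {0↦2, 1↦3}  → |V|=6 |E|=3  E = 1-q->1 2-p->2 4-q->4
step 2: apply R0 at {0↦4, 1↦5}  → |V|=5 |E|=2  E = 1-q->1 2-p->2
final graph: no rule applies after step 2
NF edges: [(1, 1, 'q'), (2, 2, 'p')]

Answer: p:1 q:1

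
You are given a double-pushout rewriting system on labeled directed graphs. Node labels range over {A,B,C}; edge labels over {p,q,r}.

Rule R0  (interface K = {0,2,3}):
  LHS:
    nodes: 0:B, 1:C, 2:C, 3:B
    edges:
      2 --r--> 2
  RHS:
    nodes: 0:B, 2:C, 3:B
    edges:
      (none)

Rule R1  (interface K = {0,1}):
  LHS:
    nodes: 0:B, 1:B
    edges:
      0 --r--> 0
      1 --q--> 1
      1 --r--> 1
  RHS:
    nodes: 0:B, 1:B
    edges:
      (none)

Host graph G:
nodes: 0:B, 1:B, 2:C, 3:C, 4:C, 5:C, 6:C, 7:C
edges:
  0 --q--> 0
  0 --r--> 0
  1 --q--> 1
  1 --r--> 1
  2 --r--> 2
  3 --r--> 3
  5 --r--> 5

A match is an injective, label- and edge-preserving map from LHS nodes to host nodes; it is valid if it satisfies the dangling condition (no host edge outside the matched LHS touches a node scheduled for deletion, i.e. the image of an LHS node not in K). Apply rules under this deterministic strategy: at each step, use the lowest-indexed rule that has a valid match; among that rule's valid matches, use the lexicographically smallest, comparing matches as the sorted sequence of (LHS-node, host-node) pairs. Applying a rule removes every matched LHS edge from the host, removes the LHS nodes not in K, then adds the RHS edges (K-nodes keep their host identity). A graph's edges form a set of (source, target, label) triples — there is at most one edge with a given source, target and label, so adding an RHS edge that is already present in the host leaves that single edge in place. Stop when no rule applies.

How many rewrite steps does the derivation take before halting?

Answer: 4

Rewrite trace:
[0] host  ⇒  8 nodes, 7 edges  {0-q->0 0-r->0 1-q->1 1-r->1 2-r->2 3-r->3 5-r->5}
[1] R0 @ {0↦0, 1↦4, 2↦2, 3↦1}  ⇒  7 nodes, 6 edges  {0-q->0 0-r->0 1-q->1 1-r->1 3-r->3 5-r->5}
[2] R0 @ {0↦0, 1↦2, 2↦3, 3↦1}  ⇒  6 nodes, 5 edges  {0-q->0 0-r->0 1-q->1 1-r->1 5-r->5}
[3] R0 @ {0↦0, 1↦3, 2↦5, 3↦1}  ⇒  5 nodes, 4 edges  {0-q->0 0-r->0 1-q->1 1-r->1}
[4] R1 @ {0↦0, 1↦1}  ⇒  5 nodes, 1 edges  {0-q->0}
final graph: no rule applies after step 4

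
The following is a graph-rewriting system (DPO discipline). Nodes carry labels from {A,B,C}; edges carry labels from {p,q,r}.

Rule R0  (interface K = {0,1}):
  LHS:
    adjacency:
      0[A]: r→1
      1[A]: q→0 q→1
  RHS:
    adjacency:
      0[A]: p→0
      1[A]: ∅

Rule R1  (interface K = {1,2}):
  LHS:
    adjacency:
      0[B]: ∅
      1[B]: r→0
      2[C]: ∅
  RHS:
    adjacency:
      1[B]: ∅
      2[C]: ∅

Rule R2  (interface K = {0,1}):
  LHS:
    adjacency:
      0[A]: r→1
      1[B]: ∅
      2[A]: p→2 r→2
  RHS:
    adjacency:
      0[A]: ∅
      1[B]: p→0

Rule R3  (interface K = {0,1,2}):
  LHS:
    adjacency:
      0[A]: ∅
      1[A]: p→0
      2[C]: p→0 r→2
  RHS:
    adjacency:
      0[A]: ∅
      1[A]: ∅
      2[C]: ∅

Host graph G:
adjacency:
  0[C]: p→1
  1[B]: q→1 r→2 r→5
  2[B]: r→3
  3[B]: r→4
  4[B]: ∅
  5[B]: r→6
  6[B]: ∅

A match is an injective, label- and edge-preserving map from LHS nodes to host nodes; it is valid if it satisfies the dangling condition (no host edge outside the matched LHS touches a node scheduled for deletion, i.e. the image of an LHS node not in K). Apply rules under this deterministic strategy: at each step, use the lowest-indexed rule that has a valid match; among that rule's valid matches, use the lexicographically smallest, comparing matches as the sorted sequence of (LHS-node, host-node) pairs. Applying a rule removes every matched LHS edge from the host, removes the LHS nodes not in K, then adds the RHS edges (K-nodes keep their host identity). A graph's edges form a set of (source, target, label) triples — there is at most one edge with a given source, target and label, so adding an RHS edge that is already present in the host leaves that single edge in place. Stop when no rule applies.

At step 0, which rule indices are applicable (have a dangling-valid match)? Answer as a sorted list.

Answer: [R1]

Rewrite trace:
R0: no valid match — LHS pattern not found
R1: 2 valid matches — {0↦4, 1↦3, 2↦0}, {0↦6, 1↦5, 2↦0}
R2: no valid match — LHS pattern not found
R3: no valid match — LHS pattern not found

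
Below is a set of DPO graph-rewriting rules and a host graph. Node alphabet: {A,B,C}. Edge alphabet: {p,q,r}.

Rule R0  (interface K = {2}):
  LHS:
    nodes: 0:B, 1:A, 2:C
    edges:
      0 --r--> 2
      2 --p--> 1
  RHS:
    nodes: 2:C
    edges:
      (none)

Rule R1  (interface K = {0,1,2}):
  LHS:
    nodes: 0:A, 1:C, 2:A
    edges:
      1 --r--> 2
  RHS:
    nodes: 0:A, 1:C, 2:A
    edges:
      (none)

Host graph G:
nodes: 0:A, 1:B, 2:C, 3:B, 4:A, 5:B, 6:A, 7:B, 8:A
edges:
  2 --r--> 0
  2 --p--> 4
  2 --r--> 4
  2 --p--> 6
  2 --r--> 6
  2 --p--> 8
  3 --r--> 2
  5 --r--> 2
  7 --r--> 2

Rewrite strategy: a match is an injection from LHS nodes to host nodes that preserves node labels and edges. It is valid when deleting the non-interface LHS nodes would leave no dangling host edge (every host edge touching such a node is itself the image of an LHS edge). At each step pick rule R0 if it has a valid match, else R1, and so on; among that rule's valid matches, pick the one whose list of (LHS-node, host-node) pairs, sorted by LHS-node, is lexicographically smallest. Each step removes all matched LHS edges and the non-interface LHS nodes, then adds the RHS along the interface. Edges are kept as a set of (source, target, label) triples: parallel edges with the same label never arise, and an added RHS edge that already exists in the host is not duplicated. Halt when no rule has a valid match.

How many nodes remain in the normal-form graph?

Answer: 3

Rewrite trace:
start.  V:9 E:9  edges: 2-r->0 2-p->4 2-r->4 2-p->6 2-r->6 2-p->8 3-r->2 5-r->2 7-r->2
1. fire R0 via {0↦3, 1↦8, 2↦2}  →  V:7 E:7  edges: 2-r->0 2-p->4 2-r->4 2-p->6 2-r->6 5-r->2 7-r->2
2. fire R1 via {0↦0, 1↦2, 2↦4}  →  V:7 E:6  edges: 2-r->0 2-p->4 2-p->6 2-r->6 5-r->2 7-r->2
3. fire R0 via {0↦5, 1↦4, 2↦2}  →  V:5 E:4  edges: 2-r->0 2-p->6 2-r->6 7-r->2
4. fire R1 via {0↦0, 1↦2, 2↦6}  →  V:5 E:3  edges: 2-r->0 2-p->6 7-r->2
5. fire R0 via {0↦7, 1↦6, 2↦2}  →  V:3 E:1  edges: 2-r->0
final graph: no rule applies after step 5
NF nodes: {0:A, 1:B, 2:C}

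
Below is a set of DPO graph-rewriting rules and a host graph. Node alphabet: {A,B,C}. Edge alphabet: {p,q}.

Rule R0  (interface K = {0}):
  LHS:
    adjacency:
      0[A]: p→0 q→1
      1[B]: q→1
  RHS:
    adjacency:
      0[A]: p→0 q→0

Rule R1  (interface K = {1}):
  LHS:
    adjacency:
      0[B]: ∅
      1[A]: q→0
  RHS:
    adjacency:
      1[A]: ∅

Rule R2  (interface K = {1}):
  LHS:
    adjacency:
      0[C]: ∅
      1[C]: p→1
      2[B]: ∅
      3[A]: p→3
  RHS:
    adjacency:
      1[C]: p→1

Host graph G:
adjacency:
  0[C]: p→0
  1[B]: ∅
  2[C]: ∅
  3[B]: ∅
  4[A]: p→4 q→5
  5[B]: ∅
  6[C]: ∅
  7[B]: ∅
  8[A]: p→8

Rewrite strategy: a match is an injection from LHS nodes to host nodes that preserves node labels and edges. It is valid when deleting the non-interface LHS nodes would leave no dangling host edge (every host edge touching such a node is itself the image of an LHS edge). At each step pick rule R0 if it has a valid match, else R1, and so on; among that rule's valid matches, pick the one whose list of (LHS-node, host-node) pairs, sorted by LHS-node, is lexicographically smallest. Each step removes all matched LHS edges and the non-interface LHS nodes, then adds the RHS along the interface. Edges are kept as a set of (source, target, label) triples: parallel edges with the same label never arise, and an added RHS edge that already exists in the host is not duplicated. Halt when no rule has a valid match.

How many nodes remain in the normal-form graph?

Answer: 2

Derivation:
[0] host  ⇒  9 nodes, 4 edges  {0-p->0 4-p->4 4-q->5 8-p->8}
[1] R1 @ {0↦5, 1↦4}  ⇒  8 nodes, 3 edges  {0-p->0 4-p->4 8-p->8}
[2] R2 @ {0↦2, 1↦0, 2↦1, 3↦4}  ⇒  5 nodes, 2 edges  {0-p->0 8-p->8}
[3] R2 @ {0↦6, 1↦0, 2↦3, 3↦8}  ⇒  2 nodes, 1 edges  {0-p->0}
normal form: no rule applies after step 3
NF nodes: {0:C, 7:B}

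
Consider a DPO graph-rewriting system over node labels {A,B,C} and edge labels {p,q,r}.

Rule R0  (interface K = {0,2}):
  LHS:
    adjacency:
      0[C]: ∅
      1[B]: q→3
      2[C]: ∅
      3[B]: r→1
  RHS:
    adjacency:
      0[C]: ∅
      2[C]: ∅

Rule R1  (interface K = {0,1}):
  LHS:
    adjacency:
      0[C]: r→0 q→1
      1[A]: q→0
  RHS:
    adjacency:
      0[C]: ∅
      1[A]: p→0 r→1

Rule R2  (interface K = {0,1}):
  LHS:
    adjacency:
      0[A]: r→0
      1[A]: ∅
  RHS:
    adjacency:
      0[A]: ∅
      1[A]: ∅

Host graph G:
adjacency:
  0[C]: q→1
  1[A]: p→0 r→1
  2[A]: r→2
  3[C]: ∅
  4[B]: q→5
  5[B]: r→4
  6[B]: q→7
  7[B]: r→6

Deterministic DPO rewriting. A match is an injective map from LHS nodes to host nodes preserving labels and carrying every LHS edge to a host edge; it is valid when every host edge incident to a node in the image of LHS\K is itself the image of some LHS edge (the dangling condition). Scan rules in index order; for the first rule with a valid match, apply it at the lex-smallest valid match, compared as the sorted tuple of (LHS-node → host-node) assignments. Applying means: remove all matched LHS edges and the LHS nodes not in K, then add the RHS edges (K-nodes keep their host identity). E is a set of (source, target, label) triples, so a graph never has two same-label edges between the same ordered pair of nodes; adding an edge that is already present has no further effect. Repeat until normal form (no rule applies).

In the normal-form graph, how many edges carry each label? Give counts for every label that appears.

[0] host  ⇒  8 nodes, 8 edges  {0-q->1 1-p->0 1-r->1 2-r->2 4-q->5 5-r->4 6-q->7 7-r->6}
[1] R0 @ {0↦0, 1↦4, 2↦3, 3↦5}  ⇒  6 nodes, 6 edges  {0-q->1 1-p->0 1-r->1 2-r->2 6-q->7 7-r->6}
[2] R0 @ {0↦0, 1↦6, 2↦3, 3↦7}  ⇒  4 nodes, 4 edges  {0-q->1 1-p->0 1-r->1 2-r->2}
[3] R2 @ {0↦1, 1↦2}  ⇒  4 nodes, 3 edges  {0-q->1 1-p->0 2-r->2}
[4] R2 @ {0↦2, 1↦1}  ⇒  4 nodes, 2 edges  {0-q->1 1-p->0}
final graph: no rule applies after step 4
NF edges: [(0, 1, 'q'), (1, 0, 'p')]

Answer: p:1 q:1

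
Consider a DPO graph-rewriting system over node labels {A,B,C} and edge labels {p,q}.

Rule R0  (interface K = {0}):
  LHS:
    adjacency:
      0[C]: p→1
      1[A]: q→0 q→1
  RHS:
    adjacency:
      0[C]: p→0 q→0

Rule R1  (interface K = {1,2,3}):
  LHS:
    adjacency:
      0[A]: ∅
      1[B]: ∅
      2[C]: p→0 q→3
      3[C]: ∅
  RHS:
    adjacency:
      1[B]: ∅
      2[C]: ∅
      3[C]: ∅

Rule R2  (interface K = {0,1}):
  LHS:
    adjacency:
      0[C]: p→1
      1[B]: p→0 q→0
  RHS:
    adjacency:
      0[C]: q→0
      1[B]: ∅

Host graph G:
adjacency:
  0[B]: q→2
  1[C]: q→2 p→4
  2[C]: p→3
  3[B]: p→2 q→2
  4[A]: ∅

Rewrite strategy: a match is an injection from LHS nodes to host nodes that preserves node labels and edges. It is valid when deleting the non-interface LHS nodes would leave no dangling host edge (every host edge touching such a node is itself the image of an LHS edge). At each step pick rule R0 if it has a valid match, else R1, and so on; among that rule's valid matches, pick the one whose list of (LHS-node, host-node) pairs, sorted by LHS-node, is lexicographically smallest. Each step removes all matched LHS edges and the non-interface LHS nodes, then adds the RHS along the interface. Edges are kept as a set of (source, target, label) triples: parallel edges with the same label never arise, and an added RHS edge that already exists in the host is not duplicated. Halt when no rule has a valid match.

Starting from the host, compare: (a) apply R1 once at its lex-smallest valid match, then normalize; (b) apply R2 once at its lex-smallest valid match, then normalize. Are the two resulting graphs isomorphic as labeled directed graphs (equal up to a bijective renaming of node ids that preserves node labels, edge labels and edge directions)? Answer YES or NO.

branch R1-first: apply at {0↦4, 1↦0, 2↦1, 3↦2} → |E|=4, then 1 more step(s) → NF |V|=4 |E|=2 V={0:B, 1:C, 2:C, 3:B} E=0-q->2 2-q->2
branch R2-first: apply at {0↦2, 1↦3} → |E|=4, then 1 more step(s) → NF |V|=4 |E|=2 V={0:B, 1:C, 2:C, 3:B} E=0-q->2 2-q->2
graphs isomorphic (equal up to label-preserving node renaming)

Answer: YES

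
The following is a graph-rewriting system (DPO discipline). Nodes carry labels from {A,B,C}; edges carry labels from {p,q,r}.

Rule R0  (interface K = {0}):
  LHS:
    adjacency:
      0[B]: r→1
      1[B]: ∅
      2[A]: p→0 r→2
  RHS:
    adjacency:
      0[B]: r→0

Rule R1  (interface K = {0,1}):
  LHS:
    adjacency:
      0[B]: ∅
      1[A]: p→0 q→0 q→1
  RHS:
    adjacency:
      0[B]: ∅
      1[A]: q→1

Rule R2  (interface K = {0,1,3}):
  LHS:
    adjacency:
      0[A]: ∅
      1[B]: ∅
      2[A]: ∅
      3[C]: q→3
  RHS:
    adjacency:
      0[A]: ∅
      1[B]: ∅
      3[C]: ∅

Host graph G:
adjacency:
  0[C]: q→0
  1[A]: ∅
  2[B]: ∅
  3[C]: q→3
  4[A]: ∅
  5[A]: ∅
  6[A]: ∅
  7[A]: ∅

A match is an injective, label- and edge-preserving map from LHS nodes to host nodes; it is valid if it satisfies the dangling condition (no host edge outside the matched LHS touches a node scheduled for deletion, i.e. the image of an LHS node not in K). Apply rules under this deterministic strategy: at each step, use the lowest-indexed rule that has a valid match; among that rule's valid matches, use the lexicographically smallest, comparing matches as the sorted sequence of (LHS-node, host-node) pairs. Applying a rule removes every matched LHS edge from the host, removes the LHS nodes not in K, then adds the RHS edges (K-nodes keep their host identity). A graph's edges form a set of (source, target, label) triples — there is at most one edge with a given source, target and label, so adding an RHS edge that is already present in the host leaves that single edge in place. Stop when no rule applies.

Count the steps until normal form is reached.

start.  V:8 E:2  edges: 0-q->0 3-q->3
1. fire R2 via {0↦1, 1↦2, 2↦4, 3↦0}  →  V:7 E:1  edges: 3-q->3
2. fire R2 via {0↦1, 1↦2, 2↦5, 3↦3}  →  V:6 E:0  edges: ∅
normal form: no rule applies after step 2

Answer: 2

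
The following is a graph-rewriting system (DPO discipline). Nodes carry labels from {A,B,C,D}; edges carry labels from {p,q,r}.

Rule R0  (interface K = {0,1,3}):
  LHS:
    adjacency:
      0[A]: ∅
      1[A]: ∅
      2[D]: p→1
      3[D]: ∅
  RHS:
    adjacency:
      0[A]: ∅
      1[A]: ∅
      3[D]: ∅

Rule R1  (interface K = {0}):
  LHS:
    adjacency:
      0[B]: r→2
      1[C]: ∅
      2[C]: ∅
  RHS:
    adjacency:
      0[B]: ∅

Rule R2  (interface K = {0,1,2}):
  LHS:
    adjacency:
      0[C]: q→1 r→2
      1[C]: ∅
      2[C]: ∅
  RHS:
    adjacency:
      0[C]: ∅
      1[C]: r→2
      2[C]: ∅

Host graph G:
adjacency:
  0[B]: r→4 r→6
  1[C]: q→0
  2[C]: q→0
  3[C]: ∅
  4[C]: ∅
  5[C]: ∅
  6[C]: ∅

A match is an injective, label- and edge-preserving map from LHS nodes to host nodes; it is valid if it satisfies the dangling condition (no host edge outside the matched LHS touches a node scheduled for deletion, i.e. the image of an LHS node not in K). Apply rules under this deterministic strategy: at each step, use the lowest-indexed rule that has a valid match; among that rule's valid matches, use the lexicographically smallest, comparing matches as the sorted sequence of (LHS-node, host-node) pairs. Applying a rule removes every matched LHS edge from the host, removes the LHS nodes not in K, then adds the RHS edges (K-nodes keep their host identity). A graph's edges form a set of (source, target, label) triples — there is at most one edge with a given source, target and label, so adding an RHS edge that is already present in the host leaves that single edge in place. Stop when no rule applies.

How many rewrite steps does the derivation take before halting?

initial: |V|=7 |E|=4  E = 0-r->4 0-r->6 1-q->0 2-q->0
step 1: apply R1 at {0↦0, 1↦3, 2↦4}  → |V|=5 |E|=3  E = 0-r->6 1-q->0 2-q->0
step 2: apply R1 at {0↦0, 1↦5, 2↦6}  → |V|=3 |E|=2  E = 1-q->0 2-q->0
normal form: no rule applies after step 2

Answer: 2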